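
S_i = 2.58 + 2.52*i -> [2.58, 5.1, 7.62, 10.14, 12.66]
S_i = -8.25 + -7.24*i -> [-8.25, -15.49, -22.73, -29.97, -37.21]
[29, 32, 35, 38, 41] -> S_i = 29 + 3*i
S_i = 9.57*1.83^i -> [9.57, 17.51, 32.05, 58.65, 107.33]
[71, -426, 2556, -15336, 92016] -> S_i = 71*-6^i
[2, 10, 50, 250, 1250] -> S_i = 2*5^i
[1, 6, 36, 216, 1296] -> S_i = 1*6^i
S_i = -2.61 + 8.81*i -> [-2.61, 6.2, 15.01, 23.82, 32.63]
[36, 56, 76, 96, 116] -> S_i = 36 + 20*i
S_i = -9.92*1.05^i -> [-9.92, -10.42, -10.94, -11.48, -12.06]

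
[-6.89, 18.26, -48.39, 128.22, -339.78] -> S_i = -6.89*(-2.65)^i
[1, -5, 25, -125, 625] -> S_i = 1*-5^i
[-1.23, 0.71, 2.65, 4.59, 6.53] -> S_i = -1.23 + 1.94*i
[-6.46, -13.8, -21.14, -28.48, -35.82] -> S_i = -6.46 + -7.34*i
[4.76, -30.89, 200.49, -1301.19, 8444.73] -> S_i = 4.76*(-6.49)^i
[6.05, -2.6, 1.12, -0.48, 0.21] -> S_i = 6.05*(-0.43)^i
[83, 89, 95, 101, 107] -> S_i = 83 + 6*i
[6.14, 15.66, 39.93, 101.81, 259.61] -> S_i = 6.14*2.55^i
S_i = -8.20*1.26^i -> [-8.2, -10.33, -13.02, -16.4, -20.67]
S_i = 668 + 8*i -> [668, 676, 684, 692, 700]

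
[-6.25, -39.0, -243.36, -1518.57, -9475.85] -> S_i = -6.25*6.24^i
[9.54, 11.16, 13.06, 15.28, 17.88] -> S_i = 9.54*1.17^i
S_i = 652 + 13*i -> [652, 665, 678, 691, 704]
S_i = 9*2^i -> [9, 18, 36, 72, 144]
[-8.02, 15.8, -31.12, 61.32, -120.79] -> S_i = -8.02*(-1.97)^i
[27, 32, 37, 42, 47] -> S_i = 27 + 5*i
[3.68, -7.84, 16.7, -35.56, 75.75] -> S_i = 3.68*(-2.13)^i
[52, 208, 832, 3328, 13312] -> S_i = 52*4^i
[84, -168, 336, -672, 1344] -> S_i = 84*-2^i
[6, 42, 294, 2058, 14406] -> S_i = 6*7^i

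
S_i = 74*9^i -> [74, 666, 5994, 53946, 485514]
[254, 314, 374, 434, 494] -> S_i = 254 + 60*i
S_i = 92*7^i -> [92, 644, 4508, 31556, 220892]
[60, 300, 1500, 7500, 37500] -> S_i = 60*5^i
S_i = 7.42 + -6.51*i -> [7.42, 0.91, -5.6, -12.11, -18.62]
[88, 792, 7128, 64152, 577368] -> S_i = 88*9^i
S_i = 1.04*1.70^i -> [1.04, 1.77, 3.01, 5.11, 8.69]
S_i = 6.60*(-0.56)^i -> [6.6, -3.7, 2.07, -1.16, 0.65]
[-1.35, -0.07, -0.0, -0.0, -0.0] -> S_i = -1.35*0.05^i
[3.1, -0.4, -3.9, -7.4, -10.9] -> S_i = 3.10 + -3.50*i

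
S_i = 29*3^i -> [29, 87, 261, 783, 2349]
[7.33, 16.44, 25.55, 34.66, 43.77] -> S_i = 7.33 + 9.11*i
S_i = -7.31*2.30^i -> [-7.31, -16.81, -38.67, -88.94, -204.56]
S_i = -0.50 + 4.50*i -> [-0.5, 4.0, 8.5, 13.0, 17.5]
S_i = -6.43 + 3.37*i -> [-6.43, -3.06, 0.31, 3.68, 7.05]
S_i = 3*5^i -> [3, 15, 75, 375, 1875]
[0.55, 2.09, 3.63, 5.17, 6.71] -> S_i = 0.55 + 1.54*i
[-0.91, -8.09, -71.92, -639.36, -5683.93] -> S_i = -0.91*8.89^i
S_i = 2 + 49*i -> [2, 51, 100, 149, 198]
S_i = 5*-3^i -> [5, -15, 45, -135, 405]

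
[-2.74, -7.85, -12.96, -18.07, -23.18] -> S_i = -2.74 + -5.11*i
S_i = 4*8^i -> [4, 32, 256, 2048, 16384]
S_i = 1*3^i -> [1, 3, 9, 27, 81]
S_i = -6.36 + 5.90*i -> [-6.36, -0.46, 5.44, 11.34, 17.24]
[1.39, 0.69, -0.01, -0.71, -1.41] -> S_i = 1.39 + -0.70*i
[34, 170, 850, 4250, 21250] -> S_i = 34*5^i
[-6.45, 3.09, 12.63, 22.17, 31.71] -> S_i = -6.45 + 9.54*i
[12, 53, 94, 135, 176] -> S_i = 12 + 41*i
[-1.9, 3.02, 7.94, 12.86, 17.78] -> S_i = -1.90 + 4.92*i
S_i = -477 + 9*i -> [-477, -468, -459, -450, -441]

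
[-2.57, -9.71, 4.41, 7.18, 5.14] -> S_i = Random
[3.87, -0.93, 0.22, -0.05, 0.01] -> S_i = 3.87*(-0.24)^i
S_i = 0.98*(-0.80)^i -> [0.98, -0.78, 0.63, -0.5, 0.4]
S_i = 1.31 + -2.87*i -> [1.31, -1.56, -4.43, -7.3, -10.17]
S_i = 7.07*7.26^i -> [7.07, 51.33, 372.64, 2705.39, 19641.1]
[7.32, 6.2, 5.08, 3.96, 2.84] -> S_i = 7.32 + -1.12*i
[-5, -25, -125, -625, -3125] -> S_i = -5*5^i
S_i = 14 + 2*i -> [14, 16, 18, 20, 22]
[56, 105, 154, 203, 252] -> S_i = 56 + 49*i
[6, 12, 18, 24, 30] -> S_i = 6 + 6*i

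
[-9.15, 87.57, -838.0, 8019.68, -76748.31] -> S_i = -9.15*(-9.57)^i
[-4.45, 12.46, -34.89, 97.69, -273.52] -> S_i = -4.45*(-2.80)^i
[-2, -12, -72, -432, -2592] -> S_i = -2*6^i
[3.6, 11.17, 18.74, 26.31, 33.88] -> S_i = 3.60 + 7.57*i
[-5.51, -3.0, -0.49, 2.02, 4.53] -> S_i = -5.51 + 2.51*i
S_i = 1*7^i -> [1, 7, 49, 343, 2401]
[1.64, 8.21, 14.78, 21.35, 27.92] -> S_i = 1.64 + 6.57*i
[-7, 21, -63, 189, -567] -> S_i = -7*-3^i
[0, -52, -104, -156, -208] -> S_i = 0 + -52*i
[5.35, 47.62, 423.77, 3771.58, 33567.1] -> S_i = 5.35*8.90^i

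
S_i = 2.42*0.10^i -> [2.42, 0.24, 0.02, 0.0, 0.0]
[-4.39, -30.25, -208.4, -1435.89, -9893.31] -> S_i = -4.39*6.89^i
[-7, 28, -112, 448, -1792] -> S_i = -7*-4^i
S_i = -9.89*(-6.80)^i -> [-9.89, 67.25, -457.31, 3109.73, -21146.18]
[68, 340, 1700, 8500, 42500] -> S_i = 68*5^i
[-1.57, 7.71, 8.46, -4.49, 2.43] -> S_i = Random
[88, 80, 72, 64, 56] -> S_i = 88 + -8*i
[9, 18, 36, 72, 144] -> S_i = 9*2^i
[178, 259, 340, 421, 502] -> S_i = 178 + 81*i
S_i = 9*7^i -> [9, 63, 441, 3087, 21609]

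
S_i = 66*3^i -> [66, 198, 594, 1782, 5346]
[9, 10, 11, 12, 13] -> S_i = 9 + 1*i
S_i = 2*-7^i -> [2, -14, 98, -686, 4802]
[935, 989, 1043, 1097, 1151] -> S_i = 935 + 54*i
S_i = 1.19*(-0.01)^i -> [1.19, -0.01, 0.0, -0.0, 0.0]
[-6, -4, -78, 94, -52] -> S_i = Random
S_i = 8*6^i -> [8, 48, 288, 1728, 10368]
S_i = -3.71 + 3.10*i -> [-3.71, -0.61, 2.49, 5.59, 8.69]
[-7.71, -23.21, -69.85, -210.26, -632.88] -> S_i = -7.71*3.01^i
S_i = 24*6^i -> [24, 144, 864, 5184, 31104]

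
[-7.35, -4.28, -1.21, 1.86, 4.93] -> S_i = -7.35 + 3.07*i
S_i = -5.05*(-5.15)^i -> [-5.05, 26.01, -133.94, 689.78, -3552.39]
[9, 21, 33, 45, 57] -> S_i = 9 + 12*i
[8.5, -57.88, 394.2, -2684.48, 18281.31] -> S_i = 8.50*(-6.81)^i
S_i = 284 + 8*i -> [284, 292, 300, 308, 316]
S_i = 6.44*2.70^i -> [6.44, 17.39, 46.95, 126.76, 342.25]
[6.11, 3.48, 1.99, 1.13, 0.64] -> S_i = 6.11*0.57^i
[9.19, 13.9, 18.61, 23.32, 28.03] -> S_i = 9.19 + 4.71*i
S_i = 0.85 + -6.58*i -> [0.85, -5.73, -12.31, -18.89, -25.47]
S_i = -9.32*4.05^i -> [-9.32, -37.75, -152.87, -619.13, -2507.47]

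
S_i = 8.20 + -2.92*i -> [8.2, 5.28, 2.36, -0.56, -3.48]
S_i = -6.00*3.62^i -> [-6.0, -21.72, -78.63, -284.63, -1030.35]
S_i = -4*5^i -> [-4, -20, -100, -500, -2500]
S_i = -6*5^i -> [-6, -30, -150, -750, -3750]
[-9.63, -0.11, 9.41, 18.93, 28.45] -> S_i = -9.63 + 9.52*i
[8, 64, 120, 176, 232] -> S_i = 8 + 56*i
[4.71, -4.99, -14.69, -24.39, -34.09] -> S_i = 4.71 + -9.70*i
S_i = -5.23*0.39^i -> [-5.23, -2.04, -0.8, -0.31, -0.12]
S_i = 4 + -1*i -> [4, 3, 2, 1, 0]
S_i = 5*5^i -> [5, 25, 125, 625, 3125]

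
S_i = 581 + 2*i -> [581, 583, 585, 587, 589]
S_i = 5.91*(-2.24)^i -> [5.91, -13.24, 29.65, -66.42, 148.79]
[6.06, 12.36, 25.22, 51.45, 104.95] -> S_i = 6.06*2.04^i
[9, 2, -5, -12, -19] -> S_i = 9 + -7*i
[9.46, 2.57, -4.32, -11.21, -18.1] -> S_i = 9.46 + -6.89*i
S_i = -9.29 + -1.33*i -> [-9.29, -10.62, -11.95, -13.28, -14.61]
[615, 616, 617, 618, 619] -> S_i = 615 + 1*i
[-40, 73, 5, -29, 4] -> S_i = Random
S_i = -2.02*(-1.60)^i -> [-2.02, 3.23, -5.17, 8.27, -13.24]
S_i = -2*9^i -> [-2, -18, -162, -1458, -13122]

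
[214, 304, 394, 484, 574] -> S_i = 214 + 90*i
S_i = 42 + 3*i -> [42, 45, 48, 51, 54]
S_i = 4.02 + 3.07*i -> [4.02, 7.09, 10.16, 13.23, 16.3]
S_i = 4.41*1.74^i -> [4.41, 7.67, 13.35, 23.23, 40.42]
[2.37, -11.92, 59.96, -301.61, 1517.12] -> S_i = 2.37*(-5.03)^i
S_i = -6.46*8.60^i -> [-6.46, -55.56, -477.78, -4108.92, -35336.73]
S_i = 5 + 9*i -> [5, 14, 23, 32, 41]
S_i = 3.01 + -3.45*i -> [3.01, -0.44, -3.89, -7.34, -10.79]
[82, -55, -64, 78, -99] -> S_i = Random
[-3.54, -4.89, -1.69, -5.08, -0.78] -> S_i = Random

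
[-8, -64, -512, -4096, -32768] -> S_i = -8*8^i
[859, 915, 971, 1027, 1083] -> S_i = 859 + 56*i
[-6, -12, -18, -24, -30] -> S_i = -6 + -6*i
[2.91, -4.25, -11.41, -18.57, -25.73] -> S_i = 2.91 + -7.16*i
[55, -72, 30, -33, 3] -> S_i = Random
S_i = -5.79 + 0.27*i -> [-5.79, -5.52, -5.25, -4.98, -4.71]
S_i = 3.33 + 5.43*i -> [3.33, 8.76, 14.19, 19.62, 25.05]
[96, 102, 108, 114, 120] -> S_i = 96 + 6*i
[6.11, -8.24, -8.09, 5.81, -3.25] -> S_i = Random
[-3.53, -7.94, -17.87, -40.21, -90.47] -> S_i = -3.53*2.25^i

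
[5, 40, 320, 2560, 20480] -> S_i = 5*8^i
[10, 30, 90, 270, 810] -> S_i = 10*3^i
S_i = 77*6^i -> [77, 462, 2772, 16632, 99792]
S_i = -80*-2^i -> [-80, 160, -320, 640, -1280]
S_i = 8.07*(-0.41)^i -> [8.07, -3.31, 1.36, -0.56, 0.23]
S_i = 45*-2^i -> [45, -90, 180, -360, 720]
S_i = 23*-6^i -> [23, -138, 828, -4968, 29808]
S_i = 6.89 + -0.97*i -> [6.89, 5.92, 4.95, 3.98, 3.01]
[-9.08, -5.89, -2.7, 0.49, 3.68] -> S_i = -9.08 + 3.19*i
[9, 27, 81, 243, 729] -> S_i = 9*3^i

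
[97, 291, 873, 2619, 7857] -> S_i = 97*3^i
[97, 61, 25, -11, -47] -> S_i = 97 + -36*i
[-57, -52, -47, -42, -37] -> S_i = -57 + 5*i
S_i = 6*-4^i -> [6, -24, 96, -384, 1536]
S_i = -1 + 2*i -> [-1, 1, 3, 5, 7]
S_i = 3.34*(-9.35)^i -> [3.34, -31.23, 291.99, -2730.12, 25526.6]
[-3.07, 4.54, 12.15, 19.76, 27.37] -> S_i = -3.07 + 7.61*i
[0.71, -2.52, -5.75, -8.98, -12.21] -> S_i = 0.71 + -3.23*i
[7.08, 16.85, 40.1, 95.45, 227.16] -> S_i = 7.08*2.38^i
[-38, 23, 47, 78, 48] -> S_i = Random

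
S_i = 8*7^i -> [8, 56, 392, 2744, 19208]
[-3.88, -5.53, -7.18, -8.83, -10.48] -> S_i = -3.88 + -1.65*i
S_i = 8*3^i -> [8, 24, 72, 216, 648]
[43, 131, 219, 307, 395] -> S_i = 43 + 88*i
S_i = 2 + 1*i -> [2, 3, 4, 5, 6]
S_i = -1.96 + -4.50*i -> [-1.96, -6.46, -10.96, -15.46, -19.96]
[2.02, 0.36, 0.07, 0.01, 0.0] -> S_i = 2.02*0.18^i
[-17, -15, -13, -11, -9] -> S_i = -17 + 2*i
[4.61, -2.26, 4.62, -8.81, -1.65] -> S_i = Random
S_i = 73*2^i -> [73, 146, 292, 584, 1168]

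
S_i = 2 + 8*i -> [2, 10, 18, 26, 34]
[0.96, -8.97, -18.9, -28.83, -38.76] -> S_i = 0.96 + -9.93*i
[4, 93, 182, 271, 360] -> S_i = 4 + 89*i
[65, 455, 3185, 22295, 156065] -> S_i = 65*7^i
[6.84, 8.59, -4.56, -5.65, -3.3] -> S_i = Random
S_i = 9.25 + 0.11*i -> [9.25, 9.36, 9.47, 9.58, 9.69]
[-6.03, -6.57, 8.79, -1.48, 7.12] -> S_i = Random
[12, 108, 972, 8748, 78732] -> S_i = 12*9^i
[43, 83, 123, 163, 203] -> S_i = 43 + 40*i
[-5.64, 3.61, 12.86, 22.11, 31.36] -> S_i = -5.64 + 9.25*i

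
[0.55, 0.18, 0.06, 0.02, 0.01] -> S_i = 0.55*0.32^i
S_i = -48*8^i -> [-48, -384, -3072, -24576, -196608]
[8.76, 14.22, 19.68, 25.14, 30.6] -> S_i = 8.76 + 5.46*i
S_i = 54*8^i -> [54, 432, 3456, 27648, 221184]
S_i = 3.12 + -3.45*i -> [3.12, -0.33, -3.78, -7.23, -10.68]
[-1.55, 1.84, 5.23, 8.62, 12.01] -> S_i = -1.55 + 3.39*i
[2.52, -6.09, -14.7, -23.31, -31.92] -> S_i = 2.52 + -8.61*i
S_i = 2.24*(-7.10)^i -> [2.24, -15.9, 112.92, -801.72, 5692.22]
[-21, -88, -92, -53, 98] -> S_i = Random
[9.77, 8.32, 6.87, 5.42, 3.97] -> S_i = 9.77 + -1.45*i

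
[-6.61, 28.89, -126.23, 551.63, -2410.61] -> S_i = -6.61*(-4.37)^i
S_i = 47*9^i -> [47, 423, 3807, 34263, 308367]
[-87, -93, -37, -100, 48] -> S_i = Random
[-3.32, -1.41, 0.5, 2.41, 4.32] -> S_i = -3.32 + 1.91*i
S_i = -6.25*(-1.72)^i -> [-6.25, 10.75, -18.49, 31.8, -54.7]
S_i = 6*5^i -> [6, 30, 150, 750, 3750]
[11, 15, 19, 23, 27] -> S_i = 11 + 4*i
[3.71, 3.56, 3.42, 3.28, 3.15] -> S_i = 3.71*0.96^i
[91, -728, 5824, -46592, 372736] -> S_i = 91*-8^i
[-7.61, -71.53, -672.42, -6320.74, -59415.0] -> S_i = -7.61*9.40^i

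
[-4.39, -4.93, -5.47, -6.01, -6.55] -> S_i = -4.39 + -0.54*i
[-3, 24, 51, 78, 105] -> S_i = -3 + 27*i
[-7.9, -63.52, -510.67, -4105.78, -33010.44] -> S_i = -7.90*8.04^i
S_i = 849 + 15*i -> [849, 864, 879, 894, 909]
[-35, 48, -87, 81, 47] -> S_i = Random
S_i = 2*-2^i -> [2, -4, 8, -16, 32]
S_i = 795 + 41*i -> [795, 836, 877, 918, 959]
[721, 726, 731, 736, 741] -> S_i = 721 + 5*i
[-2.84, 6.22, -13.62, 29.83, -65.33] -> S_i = -2.84*(-2.19)^i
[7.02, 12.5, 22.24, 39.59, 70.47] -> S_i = 7.02*1.78^i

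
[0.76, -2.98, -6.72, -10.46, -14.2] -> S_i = 0.76 + -3.74*i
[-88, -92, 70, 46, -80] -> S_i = Random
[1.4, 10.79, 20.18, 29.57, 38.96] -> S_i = 1.40 + 9.39*i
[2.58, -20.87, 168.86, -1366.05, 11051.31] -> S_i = 2.58*(-8.09)^i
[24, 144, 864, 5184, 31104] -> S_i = 24*6^i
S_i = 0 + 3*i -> [0, 3, 6, 9, 12]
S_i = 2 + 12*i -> [2, 14, 26, 38, 50]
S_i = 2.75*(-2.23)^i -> [2.75, -6.13, 13.68, -30.5, 68.01]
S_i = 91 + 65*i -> [91, 156, 221, 286, 351]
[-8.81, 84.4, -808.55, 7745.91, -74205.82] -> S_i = -8.81*(-9.58)^i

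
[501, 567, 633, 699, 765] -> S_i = 501 + 66*i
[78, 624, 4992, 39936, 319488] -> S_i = 78*8^i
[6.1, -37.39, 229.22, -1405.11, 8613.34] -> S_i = 6.10*(-6.13)^i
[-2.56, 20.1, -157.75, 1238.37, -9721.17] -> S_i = -2.56*(-7.85)^i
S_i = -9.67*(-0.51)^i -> [-9.67, 4.93, -2.52, 1.28, -0.65]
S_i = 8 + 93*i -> [8, 101, 194, 287, 380]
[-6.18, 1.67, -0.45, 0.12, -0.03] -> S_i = -6.18*(-0.27)^i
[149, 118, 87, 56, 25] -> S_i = 149 + -31*i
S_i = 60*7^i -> [60, 420, 2940, 20580, 144060]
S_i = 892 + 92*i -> [892, 984, 1076, 1168, 1260]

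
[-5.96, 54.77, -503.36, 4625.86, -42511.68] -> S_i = -5.96*(-9.19)^i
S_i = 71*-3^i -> [71, -213, 639, -1917, 5751]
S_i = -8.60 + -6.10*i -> [-8.6, -14.7, -20.8, -26.9, -33.0]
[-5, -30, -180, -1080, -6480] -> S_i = -5*6^i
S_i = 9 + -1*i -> [9, 8, 7, 6, 5]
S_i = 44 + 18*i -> [44, 62, 80, 98, 116]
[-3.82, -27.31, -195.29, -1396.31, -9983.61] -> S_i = -3.82*7.15^i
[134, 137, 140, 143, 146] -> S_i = 134 + 3*i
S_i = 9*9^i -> [9, 81, 729, 6561, 59049]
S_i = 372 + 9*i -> [372, 381, 390, 399, 408]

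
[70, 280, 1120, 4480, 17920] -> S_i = 70*4^i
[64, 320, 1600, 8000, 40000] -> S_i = 64*5^i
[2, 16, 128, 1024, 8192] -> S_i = 2*8^i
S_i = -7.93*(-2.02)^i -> [-7.93, 16.02, -32.36, 65.36, -132.03]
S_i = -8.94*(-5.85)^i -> [-8.94, 52.3, -305.95, 1789.8, -10470.34]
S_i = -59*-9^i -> [-59, 531, -4779, 43011, -387099]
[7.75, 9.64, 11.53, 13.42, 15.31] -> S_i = 7.75 + 1.89*i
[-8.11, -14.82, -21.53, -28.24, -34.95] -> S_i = -8.11 + -6.71*i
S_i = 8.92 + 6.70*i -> [8.92, 15.62, 22.32, 29.02, 35.72]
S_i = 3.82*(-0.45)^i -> [3.82, -1.72, 0.77, -0.35, 0.16]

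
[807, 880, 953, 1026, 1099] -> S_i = 807 + 73*i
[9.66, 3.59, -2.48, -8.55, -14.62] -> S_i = 9.66 + -6.07*i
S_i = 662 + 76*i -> [662, 738, 814, 890, 966]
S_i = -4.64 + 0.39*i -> [-4.64, -4.25, -3.86, -3.47, -3.08]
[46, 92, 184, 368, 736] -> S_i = 46*2^i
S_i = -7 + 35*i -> [-7, 28, 63, 98, 133]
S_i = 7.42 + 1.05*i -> [7.42, 8.47, 9.52, 10.57, 11.62]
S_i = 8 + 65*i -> [8, 73, 138, 203, 268]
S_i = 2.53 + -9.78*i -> [2.53, -7.25, -17.03, -26.81, -36.59]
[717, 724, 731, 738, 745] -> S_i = 717 + 7*i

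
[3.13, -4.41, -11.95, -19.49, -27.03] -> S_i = 3.13 + -7.54*i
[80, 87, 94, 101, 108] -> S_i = 80 + 7*i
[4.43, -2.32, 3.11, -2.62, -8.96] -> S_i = Random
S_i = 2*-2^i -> [2, -4, 8, -16, 32]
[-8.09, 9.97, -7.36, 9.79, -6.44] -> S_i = Random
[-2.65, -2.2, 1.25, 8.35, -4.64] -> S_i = Random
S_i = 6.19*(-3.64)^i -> [6.19, -22.53, 82.02, -298.53, 1086.67]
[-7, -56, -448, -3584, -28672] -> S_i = -7*8^i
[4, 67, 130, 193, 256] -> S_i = 4 + 63*i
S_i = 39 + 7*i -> [39, 46, 53, 60, 67]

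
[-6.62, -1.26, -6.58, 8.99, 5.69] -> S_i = Random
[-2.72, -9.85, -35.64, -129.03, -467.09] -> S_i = -2.72*3.62^i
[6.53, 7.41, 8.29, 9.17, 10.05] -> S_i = 6.53 + 0.88*i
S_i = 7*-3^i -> [7, -21, 63, -189, 567]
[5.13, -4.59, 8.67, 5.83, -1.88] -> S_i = Random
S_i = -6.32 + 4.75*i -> [-6.32, -1.57, 3.18, 7.93, 12.68]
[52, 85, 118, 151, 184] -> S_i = 52 + 33*i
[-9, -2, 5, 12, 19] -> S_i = -9 + 7*i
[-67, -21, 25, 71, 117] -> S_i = -67 + 46*i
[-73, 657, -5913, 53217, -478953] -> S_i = -73*-9^i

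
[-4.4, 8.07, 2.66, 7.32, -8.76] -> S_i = Random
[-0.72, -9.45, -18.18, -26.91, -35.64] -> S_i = -0.72 + -8.73*i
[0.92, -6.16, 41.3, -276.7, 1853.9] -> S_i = 0.92*(-6.70)^i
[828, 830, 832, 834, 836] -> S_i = 828 + 2*i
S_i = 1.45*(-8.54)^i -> [1.45, -12.38, 105.75, -903.11, 7712.58]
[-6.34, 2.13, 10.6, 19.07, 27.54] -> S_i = -6.34 + 8.47*i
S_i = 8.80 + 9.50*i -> [8.8, 18.3, 27.8, 37.3, 46.8]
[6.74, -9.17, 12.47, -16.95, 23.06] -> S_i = 6.74*(-1.36)^i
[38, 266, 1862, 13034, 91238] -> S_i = 38*7^i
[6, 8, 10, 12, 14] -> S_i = 6 + 2*i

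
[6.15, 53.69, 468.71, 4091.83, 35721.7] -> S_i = 6.15*8.73^i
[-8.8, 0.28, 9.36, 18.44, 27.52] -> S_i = -8.80 + 9.08*i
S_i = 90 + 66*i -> [90, 156, 222, 288, 354]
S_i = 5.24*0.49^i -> [5.24, 2.57, 1.26, 0.62, 0.3]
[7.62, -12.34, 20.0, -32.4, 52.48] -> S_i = 7.62*(-1.62)^i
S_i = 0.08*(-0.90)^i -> [0.08, -0.07, 0.06, -0.06, 0.05]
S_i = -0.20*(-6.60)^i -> [-0.2, 1.32, -8.71, 57.5, -379.49]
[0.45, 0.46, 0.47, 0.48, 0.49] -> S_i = 0.45*1.02^i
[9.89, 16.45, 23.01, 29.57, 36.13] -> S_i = 9.89 + 6.56*i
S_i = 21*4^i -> [21, 84, 336, 1344, 5376]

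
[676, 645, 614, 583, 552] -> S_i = 676 + -31*i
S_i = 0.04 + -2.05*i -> [0.04, -2.01, -4.06, -6.11, -8.16]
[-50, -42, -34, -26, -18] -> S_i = -50 + 8*i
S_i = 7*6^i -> [7, 42, 252, 1512, 9072]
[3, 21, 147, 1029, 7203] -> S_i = 3*7^i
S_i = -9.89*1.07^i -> [-9.89, -10.58, -11.32, -12.12, -12.96]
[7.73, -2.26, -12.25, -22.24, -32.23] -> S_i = 7.73 + -9.99*i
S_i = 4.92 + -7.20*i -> [4.92, -2.28, -9.48, -16.68, -23.88]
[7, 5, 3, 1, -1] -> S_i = 7 + -2*i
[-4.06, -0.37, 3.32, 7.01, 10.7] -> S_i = -4.06 + 3.69*i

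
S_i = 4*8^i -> [4, 32, 256, 2048, 16384]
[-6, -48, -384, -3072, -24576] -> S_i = -6*8^i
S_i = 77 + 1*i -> [77, 78, 79, 80, 81]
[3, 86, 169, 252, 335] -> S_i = 3 + 83*i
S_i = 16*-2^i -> [16, -32, 64, -128, 256]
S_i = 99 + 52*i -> [99, 151, 203, 255, 307]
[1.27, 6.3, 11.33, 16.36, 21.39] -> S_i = 1.27 + 5.03*i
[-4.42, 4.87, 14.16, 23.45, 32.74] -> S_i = -4.42 + 9.29*i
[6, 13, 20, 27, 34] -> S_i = 6 + 7*i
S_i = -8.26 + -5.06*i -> [-8.26, -13.32, -18.38, -23.44, -28.5]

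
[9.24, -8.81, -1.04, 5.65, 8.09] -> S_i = Random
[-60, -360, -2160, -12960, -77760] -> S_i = -60*6^i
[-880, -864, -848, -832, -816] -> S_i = -880 + 16*i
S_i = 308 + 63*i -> [308, 371, 434, 497, 560]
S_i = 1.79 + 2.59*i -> [1.79, 4.38, 6.97, 9.56, 12.15]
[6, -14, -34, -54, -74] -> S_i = 6 + -20*i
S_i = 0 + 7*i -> [0, 7, 14, 21, 28]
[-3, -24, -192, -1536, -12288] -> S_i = -3*8^i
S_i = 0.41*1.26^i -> [0.41, 0.52, 0.65, 0.82, 1.03]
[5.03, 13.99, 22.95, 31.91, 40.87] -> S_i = 5.03 + 8.96*i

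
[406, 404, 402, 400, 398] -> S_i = 406 + -2*i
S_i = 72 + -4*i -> [72, 68, 64, 60, 56]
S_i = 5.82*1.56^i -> [5.82, 9.08, 14.16, 22.1, 34.47]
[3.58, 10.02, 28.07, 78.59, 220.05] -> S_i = 3.58*2.80^i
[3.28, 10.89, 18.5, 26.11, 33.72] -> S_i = 3.28 + 7.61*i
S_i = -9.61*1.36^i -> [-9.61, -13.07, -17.77, -24.17, -32.88]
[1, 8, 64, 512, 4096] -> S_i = 1*8^i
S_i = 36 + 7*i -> [36, 43, 50, 57, 64]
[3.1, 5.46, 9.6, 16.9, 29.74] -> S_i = 3.10*1.76^i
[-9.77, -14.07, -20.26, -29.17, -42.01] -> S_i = -9.77*1.44^i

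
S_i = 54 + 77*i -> [54, 131, 208, 285, 362]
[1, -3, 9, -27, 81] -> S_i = 1*-3^i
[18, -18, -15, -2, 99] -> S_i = Random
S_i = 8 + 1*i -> [8, 9, 10, 11, 12]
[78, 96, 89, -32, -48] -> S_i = Random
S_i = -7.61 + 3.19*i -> [-7.61, -4.42, -1.23, 1.96, 5.15]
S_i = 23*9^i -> [23, 207, 1863, 16767, 150903]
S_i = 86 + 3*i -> [86, 89, 92, 95, 98]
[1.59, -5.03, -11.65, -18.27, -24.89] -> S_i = 1.59 + -6.62*i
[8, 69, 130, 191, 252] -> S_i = 8 + 61*i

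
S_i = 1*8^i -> [1, 8, 64, 512, 4096]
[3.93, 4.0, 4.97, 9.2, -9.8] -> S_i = Random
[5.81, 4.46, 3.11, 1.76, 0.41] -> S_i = 5.81 + -1.35*i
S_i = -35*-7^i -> [-35, 245, -1715, 12005, -84035]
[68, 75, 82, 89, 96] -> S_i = 68 + 7*i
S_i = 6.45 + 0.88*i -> [6.45, 7.33, 8.21, 9.09, 9.97]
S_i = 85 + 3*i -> [85, 88, 91, 94, 97]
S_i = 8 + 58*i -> [8, 66, 124, 182, 240]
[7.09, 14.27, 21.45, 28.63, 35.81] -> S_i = 7.09 + 7.18*i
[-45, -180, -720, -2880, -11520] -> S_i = -45*4^i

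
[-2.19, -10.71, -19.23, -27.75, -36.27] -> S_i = -2.19 + -8.52*i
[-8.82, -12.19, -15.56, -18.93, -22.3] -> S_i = -8.82 + -3.37*i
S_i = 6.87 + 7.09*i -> [6.87, 13.96, 21.05, 28.14, 35.23]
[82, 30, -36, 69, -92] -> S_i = Random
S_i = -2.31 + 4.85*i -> [-2.31, 2.54, 7.39, 12.24, 17.09]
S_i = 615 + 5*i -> [615, 620, 625, 630, 635]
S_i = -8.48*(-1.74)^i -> [-8.48, 14.76, -25.67, 44.67, -77.73]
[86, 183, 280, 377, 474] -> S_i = 86 + 97*i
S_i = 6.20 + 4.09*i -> [6.2, 10.29, 14.38, 18.47, 22.56]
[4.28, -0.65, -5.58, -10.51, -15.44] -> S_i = 4.28 + -4.93*i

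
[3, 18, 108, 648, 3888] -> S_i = 3*6^i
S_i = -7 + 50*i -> [-7, 43, 93, 143, 193]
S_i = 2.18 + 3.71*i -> [2.18, 5.89, 9.6, 13.31, 17.02]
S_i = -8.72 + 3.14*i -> [-8.72, -5.58, -2.44, 0.7, 3.84]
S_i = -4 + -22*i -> [-4, -26, -48, -70, -92]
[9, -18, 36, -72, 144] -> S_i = 9*-2^i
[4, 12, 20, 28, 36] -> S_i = 4 + 8*i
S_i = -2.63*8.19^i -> [-2.63, -21.54, -176.41, -1444.8, -11832.9]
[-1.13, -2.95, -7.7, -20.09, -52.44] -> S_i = -1.13*2.61^i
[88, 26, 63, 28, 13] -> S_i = Random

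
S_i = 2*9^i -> [2, 18, 162, 1458, 13122]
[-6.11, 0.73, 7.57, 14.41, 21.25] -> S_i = -6.11 + 6.84*i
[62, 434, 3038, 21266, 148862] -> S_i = 62*7^i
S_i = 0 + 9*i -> [0, 9, 18, 27, 36]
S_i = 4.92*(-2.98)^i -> [4.92, -14.66, 43.69, -130.2, 388.0]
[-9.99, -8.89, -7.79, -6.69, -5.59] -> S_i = -9.99 + 1.10*i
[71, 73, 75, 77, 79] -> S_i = 71 + 2*i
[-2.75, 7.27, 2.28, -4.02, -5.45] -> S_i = Random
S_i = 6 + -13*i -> [6, -7, -20, -33, -46]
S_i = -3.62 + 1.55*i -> [-3.62, -2.07, -0.52, 1.03, 2.58]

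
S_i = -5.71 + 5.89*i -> [-5.71, 0.18, 6.07, 11.96, 17.85]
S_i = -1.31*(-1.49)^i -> [-1.31, 1.95, -2.91, 4.33, -6.46]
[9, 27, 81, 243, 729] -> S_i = 9*3^i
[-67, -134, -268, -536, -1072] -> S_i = -67*2^i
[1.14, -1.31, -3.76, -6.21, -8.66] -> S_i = 1.14 + -2.45*i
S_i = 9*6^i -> [9, 54, 324, 1944, 11664]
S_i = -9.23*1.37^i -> [-9.23, -12.65, -17.32, -23.73, -32.52]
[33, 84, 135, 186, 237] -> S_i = 33 + 51*i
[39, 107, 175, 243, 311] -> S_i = 39 + 68*i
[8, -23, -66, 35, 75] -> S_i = Random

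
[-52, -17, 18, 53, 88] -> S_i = -52 + 35*i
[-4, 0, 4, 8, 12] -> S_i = -4 + 4*i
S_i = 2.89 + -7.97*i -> [2.89, -5.08, -13.05, -21.02, -28.99]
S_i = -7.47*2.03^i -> [-7.47, -15.16, -30.78, -62.49, -126.85]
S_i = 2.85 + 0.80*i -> [2.85, 3.65, 4.45, 5.25, 6.05]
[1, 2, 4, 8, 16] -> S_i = 1*2^i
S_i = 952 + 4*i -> [952, 956, 960, 964, 968]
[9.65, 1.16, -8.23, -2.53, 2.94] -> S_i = Random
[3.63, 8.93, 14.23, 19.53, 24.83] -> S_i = 3.63 + 5.30*i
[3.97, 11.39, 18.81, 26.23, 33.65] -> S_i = 3.97 + 7.42*i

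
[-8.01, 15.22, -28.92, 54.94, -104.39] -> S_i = -8.01*(-1.90)^i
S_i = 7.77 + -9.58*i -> [7.77, -1.81, -11.39, -20.97, -30.55]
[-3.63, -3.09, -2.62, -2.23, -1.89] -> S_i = -3.63*0.85^i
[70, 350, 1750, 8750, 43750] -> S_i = 70*5^i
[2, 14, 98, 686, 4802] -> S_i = 2*7^i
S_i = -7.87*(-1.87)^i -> [-7.87, 14.72, -27.52, 51.46, -96.24]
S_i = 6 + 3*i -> [6, 9, 12, 15, 18]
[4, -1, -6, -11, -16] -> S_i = 4 + -5*i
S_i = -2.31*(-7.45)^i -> [-2.31, 17.21, -128.21, 955.17, -7116.02]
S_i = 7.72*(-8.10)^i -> [7.72, -62.53, 506.51, -4102.72, 33232.07]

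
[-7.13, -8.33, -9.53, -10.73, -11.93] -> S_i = -7.13 + -1.20*i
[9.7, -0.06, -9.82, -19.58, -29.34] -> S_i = 9.70 + -9.76*i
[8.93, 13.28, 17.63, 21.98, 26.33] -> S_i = 8.93 + 4.35*i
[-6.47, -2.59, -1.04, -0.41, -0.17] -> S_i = -6.47*0.40^i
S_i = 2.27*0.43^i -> [2.27, 0.98, 0.42, 0.18, 0.08]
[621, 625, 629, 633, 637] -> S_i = 621 + 4*i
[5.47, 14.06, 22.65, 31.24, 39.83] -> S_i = 5.47 + 8.59*i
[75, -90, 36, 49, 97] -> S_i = Random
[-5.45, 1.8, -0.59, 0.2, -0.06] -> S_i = -5.45*(-0.33)^i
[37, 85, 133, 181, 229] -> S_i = 37 + 48*i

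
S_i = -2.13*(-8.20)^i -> [-2.13, 17.47, -143.22, 1174.41, -9630.19]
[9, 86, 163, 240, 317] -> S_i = 9 + 77*i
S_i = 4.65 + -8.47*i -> [4.65, -3.82, -12.29, -20.76, -29.23]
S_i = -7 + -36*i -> [-7, -43, -79, -115, -151]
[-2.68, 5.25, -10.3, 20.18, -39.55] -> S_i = -2.68*(-1.96)^i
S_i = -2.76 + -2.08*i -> [-2.76, -4.84, -6.92, -9.0, -11.08]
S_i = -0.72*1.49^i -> [-0.72, -1.07, -1.6, -2.38, -3.55]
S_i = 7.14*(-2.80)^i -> [7.14, -19.99, 55.98, -156.74, 438.86]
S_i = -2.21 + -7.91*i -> [-2.21, -10.12, -18.03, -25.94, -33.85]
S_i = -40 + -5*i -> [-40, -45, -50, -55, -60]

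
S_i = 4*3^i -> [4, 12, 36, 108, 324]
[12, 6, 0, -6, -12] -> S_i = 12 + -6*i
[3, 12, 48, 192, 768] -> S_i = 3*4^i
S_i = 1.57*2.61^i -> [1.57, 4.1, 10.69, 27.91, 72.86]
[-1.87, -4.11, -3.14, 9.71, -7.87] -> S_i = Random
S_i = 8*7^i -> [8, 56, 392, 2744, 19208]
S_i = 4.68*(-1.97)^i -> [4.68, -9.22, 18.16, -35.78, 70.49]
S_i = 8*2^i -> [8, 16, 32, 64, 128]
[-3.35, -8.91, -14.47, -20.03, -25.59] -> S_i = -3.35 + -5.56*i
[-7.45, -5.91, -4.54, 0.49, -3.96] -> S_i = Random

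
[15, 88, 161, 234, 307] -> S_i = 15 + 73*i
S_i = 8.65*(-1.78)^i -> [8.65, -15.4, 27.41, -48.78, 86.84]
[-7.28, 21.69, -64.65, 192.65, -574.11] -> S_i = -7.28*(-2.98)^i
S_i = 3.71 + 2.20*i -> [3.71, 5.91, 8.11, 10.31, 12.51]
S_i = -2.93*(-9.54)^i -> [-2.93, 27.95, -266.66, 2543.97, -24269.52]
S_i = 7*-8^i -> [7, -56, 448, -3584, 28672]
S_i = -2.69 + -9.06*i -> [-2.69, -11.75, -20.81, -29.87, -38.93]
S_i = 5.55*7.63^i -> [5.55, 42.35, 323.1, 2465.28, 18810.1]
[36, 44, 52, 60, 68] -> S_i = 36 + 8*i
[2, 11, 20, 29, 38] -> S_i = 2 + 9*i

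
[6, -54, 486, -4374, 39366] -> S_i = 6*-9^i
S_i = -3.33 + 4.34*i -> [-3.33, 1.01, 5.35, 9.69, 14.03]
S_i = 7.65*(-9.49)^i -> [7.65, -72.6, 688.96, -6538.23, 62047.79]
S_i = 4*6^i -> [4, 24, 144, 864, 5184]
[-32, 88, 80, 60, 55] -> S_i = Random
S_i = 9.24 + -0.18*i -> [9.24, 9.06, 8.88, 8.7, 8.52]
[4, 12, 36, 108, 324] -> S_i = 4*3^i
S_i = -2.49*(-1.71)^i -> [-2.49, 4.26, -7.28, 12.45, -21.29]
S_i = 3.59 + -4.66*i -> [3.59, -1.07, -5.73, -10.39, -15.05]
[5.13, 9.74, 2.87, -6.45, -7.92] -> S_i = Random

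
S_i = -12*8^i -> [-12, -96, -768, -6144, -49152]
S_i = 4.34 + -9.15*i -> [4.34, -4.81, -13.96, -23.11, -32.26]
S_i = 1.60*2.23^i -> [1.6, 3.57, 7.96, 17.74, 39.57]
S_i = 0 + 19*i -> [0, 19, 38, 57, 76]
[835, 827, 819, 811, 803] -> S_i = 835 + -8*i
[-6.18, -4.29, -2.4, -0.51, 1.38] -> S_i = -6.18 + 1.89*i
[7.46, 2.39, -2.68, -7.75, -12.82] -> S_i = 7.46 + -5.07*i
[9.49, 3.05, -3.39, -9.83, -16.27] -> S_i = 9.49 + -6.44*i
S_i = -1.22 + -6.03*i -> [-1.22, -7.25, -13.28, -19.31, -25.34]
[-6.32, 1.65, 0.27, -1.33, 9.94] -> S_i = Random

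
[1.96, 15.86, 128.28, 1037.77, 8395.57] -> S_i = 1.96*8.09^i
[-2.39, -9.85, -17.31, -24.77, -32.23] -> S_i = -2.39 + -7.46*i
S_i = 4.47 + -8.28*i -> [4.47, -3.81, -12.09, -20.37, -28.65]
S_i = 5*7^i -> [5, 35, 245, 1715, 12005]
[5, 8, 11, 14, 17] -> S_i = 5 + 3*i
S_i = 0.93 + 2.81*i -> [0.93, 3.74, 6.55, 9.36, 12.17]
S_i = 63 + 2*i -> [63, 65, 67, 69, 71]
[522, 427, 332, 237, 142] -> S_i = 522 + -95*i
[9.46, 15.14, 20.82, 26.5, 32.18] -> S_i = 9.46 + 5.68*i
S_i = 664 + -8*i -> [664, 656, 648, 640, 632]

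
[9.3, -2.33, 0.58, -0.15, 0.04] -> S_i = 9.30*(-0.25)^i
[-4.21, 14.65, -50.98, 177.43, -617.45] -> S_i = -4.21*(-3.48)^i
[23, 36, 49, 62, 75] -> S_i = 23 + 13*i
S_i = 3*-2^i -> [3, -6, 12, -24, 48]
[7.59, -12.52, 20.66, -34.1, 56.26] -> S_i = 7.59*(-1.65)^i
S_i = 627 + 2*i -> [627, 629, 631, 633, 635]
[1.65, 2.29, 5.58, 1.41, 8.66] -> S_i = Random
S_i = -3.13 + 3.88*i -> [-3.13, 0.75, 4.63, 8.51, 12.39]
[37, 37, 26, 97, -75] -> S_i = Random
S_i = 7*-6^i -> [7, -42, 252, -1512, 9072]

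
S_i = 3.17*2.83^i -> [3.17, 8.97, 25.39, 71.85, 203.33]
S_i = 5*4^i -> [5, 20, 80, 320, 1280]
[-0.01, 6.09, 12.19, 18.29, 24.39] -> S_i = -0.01 + 6.10*i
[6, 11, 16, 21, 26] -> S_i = 6 + 5*i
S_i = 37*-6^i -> [37, -222, 1332, -7992, 47952]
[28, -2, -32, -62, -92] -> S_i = 28 + -30*i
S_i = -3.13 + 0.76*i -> [-3.13, -2.37, -1.61, -0.85, -0.09]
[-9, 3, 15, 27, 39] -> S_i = -9 + 12*i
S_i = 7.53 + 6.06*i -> [7.53, 13.59, 19.65, 25.71, 31.77]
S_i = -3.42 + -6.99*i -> [-3.42, -10.41, -17.4, -24.39, -31.38]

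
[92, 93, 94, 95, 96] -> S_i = 92 + 1*i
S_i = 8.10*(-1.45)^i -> [8.1, -11.74, 17.03, -24.69, 35.81]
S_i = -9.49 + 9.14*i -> [-9.49, -0.35, 8.79, 17.93, 27.07]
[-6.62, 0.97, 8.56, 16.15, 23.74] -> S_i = -6.62 + 7.59*i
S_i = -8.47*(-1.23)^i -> [-8.47, 10.42, -12.81, 15.76, -19.39]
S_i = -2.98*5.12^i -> [-2.98, -15.26, -78.12, -399.97, -2047.84]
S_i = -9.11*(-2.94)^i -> [-9.11, 26.78, -78.74, 231.5, -680.62]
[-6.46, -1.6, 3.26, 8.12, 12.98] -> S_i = -6.46 + 4.86*i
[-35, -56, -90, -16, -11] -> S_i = Random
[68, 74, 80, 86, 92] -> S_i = 68 + 6*i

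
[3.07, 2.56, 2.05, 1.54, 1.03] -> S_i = 3.07 + -0.51*i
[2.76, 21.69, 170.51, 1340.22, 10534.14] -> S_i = 2.76*7.86^i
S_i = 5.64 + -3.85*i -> [5.64, 1.79, -2.06, -5.91, -9.76]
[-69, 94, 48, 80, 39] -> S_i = Random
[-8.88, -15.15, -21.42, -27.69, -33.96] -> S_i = -8.88 + -6.27*i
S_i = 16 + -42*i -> [16, -26, -68, -110, -152]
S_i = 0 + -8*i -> [0, -8, -16, -24, -32]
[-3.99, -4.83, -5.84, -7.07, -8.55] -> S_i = -3.99*1.21^i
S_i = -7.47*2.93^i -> [-7.47, -21.89, -64.13, -187.9, -550.54]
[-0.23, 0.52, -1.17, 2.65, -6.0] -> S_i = -0.23*(-2.26)^i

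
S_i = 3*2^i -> [3, 6, 12, 24, 48]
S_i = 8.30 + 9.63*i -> [8.3, 17.93, 27.56, 37.19, 46.82]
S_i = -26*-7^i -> [-26, 182, -1274, 8918, -62426]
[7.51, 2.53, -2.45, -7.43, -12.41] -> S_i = 7.51 + -4.98*i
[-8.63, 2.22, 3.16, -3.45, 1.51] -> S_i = Random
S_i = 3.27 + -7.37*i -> [3.27, -4.1, -11.47, -18.84, -26.21]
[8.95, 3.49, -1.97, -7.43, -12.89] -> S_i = 8.95 + -5.46*i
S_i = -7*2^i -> [-7, -14, -28, -56, -112]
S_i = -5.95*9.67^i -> [-5.95, -57.54, -556.38, -5380.17, -52026.29]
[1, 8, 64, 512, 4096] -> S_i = 1*8^i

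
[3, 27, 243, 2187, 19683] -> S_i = 3*9^i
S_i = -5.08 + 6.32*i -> [-5.08, 1.24, 7.56, 13.88, 20.2]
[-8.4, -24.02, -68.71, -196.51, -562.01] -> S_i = -8.40*2.86^i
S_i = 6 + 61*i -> [6, 67, 128, 189, 250]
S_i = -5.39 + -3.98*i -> [-5.39, -9.37, -13.35, -17.33, -21.31]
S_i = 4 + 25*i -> [4, 29, 54, 79, 104]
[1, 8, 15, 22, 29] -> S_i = 1 + 7*i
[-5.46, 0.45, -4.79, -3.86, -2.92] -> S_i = Random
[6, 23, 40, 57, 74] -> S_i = 6 + 17*i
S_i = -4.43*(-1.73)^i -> [-4.43, 7.66, -13.26, 22.94, -39.68]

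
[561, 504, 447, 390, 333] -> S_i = 561 + -57*i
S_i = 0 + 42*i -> [0, 42, 84, 126, 168]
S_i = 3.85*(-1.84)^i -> [3.85, -7.08, 13.03, -23.98, 44.13]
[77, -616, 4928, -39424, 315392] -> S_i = 77*-8^i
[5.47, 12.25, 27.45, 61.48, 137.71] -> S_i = 5.47*2.24^i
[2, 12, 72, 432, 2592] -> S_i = 2*6^i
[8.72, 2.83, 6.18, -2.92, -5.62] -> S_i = Random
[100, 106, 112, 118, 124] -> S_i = 100 + 6*i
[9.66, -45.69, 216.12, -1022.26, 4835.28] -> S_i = 9.66*(-4.73)^i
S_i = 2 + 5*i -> [2, 7, 12, 17, 22]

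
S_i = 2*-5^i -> [2, -10, 50, -250, 1250]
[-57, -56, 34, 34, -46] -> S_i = Random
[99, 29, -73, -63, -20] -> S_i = Random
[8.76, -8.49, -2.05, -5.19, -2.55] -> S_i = Random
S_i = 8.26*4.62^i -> [8.26, 38.16, 176.3, 814.53, 3763.12]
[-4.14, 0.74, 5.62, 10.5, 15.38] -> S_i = -4.14 + 4.88*i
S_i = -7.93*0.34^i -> [-7.93, -2.7, -0.92, -0.31, -0.11]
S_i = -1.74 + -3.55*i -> [-1.74, -5.29, -8.84, -12.39, -15.94]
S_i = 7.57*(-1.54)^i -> [7.57, -11.66, 17.95, -27.65, 42.58]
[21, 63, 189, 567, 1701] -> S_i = 21*3^i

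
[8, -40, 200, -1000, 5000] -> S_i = 8*-5^i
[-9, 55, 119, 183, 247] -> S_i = -9 + 64*i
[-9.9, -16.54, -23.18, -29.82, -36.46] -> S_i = -9.90 + -6.64*i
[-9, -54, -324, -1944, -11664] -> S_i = -9*6^i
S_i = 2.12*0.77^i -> [2.12, 1.63, 1.26, 0.97, 0.75]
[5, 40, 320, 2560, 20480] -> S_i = 5*8^i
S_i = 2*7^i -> [2, 14, 98, 686, 4802]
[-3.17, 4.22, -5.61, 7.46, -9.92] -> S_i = -3.17*(-1.33)^i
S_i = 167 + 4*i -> [167, 171, 175, 179, 183]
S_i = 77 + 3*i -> [77, 80, 83, 86, 89]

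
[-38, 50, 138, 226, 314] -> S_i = -38 + 88*i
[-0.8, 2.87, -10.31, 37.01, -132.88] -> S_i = -0.80*(-3.59)^i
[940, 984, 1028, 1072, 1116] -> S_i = 940 + 44*i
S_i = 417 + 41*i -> [417, 458, 499, 540, 581]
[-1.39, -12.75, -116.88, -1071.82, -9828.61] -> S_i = -1.39*9.17^i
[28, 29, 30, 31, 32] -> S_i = 28 + 1*i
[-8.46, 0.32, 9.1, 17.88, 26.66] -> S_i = -8.46 + 8.78*i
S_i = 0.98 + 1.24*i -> [0.98, 2.22, 3.46, 4.7, 5.94]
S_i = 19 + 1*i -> [19, 20, 21, 22, 23]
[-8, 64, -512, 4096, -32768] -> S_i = -8*-8^i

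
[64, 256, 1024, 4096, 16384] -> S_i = 64*4^i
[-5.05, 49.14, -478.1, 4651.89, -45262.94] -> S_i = -5.05*(-9.73)^i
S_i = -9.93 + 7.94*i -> [-9.93, -1.99, 5.95, 13.89, 21.83]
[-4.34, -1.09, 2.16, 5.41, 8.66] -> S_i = -4.34 + 3.25*i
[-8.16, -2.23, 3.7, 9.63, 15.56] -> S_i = -8.16 + 5.93*i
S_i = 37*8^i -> [37, 296, 2368, 18944, 151552]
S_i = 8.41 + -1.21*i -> [8.41, 7.2, 5.99, 4.78, 3.57]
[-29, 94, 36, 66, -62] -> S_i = Random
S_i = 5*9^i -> [5, 45, 405, 3645, 32805]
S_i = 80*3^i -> [80, 240, 720, 2160, 6480]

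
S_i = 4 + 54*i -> [4, 58, 112, 166, 220]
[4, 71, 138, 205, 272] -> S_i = 4 + 67*i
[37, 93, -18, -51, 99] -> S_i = Random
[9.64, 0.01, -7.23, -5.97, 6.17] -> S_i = Random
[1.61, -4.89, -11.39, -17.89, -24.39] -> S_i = 1.61 + -6.50*i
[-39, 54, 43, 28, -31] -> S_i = Random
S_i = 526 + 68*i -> [526, 594, 662, 730, 798]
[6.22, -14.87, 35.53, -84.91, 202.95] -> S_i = 6.22*(-2.39)^i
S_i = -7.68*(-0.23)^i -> [-7.68, 1.77, -0.41, 0.09, -0.02]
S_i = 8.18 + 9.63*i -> [8.18, 17.81, 27.44, 37.07, 46.7]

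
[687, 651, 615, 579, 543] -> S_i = 687 + -36*i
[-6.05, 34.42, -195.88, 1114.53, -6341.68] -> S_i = -6.05*(-5.69)^i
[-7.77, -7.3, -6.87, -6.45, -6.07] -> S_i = -7.77*0.94^i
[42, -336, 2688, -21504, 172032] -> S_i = 42*-8^i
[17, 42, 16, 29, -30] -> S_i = Random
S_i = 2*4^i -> [2, 8, 32, 128, 512]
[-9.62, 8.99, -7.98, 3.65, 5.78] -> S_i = Random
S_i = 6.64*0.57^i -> [6.64, 3.78, 2.16, 1.23, 0.7]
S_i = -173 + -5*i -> [-173, -178, -183, -188, -193]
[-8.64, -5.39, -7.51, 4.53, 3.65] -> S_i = Random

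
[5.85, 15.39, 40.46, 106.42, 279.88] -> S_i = 5.85*2.63^i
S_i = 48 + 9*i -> [48, 57, 66, 75, 84]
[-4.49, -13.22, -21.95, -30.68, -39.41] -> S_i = -4.49 + -8.73*i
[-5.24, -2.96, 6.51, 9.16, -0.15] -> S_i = Random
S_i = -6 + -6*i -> [-6, -12, -18, -24, -30]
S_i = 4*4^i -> [4, 16, 64, 256, 1024]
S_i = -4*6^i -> [-4, -24, -144, -864, -5184]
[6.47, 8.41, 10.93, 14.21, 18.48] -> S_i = 6.47*1.30^i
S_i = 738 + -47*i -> [738, 691, 644, 597, 550]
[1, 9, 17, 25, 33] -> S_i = 1 + 8*i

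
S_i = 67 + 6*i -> [67, 73, 79, 85, 91]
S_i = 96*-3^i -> [96, -288, 864, -2592, 7776]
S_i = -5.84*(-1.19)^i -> [-5.84, 6.95, -8.27, 9.84, -11.71]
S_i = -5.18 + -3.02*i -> [-5.18, -8.2, -11.22, -14.24, -17.26]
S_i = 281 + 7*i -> [281, 288, 295, 302, 309]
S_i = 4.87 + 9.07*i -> [4.87, 13.94, 23.01, 32.08, 41.15]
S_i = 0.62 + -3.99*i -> [0.62, -3.37, -7.36, -11.35, -15.34]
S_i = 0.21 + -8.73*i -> [0.21, -8.52, -17.25, -25.98, -34.71]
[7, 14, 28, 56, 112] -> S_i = 7*2^i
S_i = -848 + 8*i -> [-848, -840, -832, -824, -816]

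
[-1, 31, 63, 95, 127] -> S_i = -1 + 32*i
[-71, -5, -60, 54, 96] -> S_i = Random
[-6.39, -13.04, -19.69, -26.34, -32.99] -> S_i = -6.39 + -6.65*i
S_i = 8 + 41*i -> [8, 49, 90, 131, 172]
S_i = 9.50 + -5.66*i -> [9.5, 3.84, -1.82, -7.48, -13.14]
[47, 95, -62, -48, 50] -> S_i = Random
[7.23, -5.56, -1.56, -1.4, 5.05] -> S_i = Random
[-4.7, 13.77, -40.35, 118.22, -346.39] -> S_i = -4.70*(-2.93)^i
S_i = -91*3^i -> [-91, -273, -819, -2457, -7371]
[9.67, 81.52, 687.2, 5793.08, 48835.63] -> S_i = 9.67*8.43^i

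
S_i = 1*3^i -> [1, 3, 9, 27, 81]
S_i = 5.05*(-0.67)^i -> [5.05, -3.38, 2.27, -1.52, 1.02]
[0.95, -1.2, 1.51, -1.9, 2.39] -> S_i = 0.95*(-1.26)^i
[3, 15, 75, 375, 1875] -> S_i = 3*5^i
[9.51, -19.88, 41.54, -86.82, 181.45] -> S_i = 9.51*(-2.09)^i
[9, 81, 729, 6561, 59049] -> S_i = 9*9^i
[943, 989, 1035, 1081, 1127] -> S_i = 943 + 46*i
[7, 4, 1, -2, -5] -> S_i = 7 + -3*i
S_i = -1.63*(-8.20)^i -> [-1.63, 13.37, -109.6, 898.73, -7369.58]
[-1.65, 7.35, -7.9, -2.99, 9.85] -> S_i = Random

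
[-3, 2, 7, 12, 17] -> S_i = -3 + 5*i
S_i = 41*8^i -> [41, 328, 2624, 20992, 167936]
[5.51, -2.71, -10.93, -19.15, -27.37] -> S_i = 5.51 + -8.22*i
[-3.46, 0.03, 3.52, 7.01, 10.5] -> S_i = -3.46 + 3.49*i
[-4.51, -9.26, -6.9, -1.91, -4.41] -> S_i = Random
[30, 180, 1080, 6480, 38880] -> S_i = 30*6^i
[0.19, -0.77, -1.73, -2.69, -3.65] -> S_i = 0.19 + -0.96*i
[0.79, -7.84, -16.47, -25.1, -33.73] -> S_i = 0.79 + -8.63*i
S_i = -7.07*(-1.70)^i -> [-7.07, 12.02, -20.43, 34.73, -59.05]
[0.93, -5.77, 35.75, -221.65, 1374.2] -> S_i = 0.93*(-6.20)^i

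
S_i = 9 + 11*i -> [9, 20, 31, 42, 53]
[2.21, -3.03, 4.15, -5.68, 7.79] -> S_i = 2.21*(-1.37)^i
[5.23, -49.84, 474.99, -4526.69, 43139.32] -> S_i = 5.23*(-9.53)^i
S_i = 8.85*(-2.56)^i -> [8.85, -22.66, 58.0, -148.48, 380.1]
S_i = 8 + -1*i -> [8, 7, 6, 5, 4]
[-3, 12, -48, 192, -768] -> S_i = -3*-4^i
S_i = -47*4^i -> [-47, -188, -752, -3008, -12032]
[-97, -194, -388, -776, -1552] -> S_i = -97*2^i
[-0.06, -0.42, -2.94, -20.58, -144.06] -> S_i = -0.06*7.00^i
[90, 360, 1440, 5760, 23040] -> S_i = 90*4^i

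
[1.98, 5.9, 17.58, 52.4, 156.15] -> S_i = 1.98*2.98^i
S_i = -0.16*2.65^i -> [-0.16, -0.42, -1.12, -2.98, -7.89]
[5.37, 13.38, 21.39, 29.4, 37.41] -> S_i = 5.37 + 8.01*i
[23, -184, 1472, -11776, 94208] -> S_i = 23*-8^i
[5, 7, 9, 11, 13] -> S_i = 5 + 2*i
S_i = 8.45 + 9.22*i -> [8.45, 17.67, 26.89, 36.11, 45.33]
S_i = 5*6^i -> [5, 30, 180, 1080, 6480]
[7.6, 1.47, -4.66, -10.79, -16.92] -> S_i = 7.60 + -6.13*i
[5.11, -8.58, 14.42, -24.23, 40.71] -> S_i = 5.11*(-1.68)^i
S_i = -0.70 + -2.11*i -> [-0.7, -2.81, -4.92, -7.03, -9.14]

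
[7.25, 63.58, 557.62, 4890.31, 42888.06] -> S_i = 7.25*8.77^i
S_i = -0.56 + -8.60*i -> [-0.56, -9.16, -17.76, -26.36, -34.96]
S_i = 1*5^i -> [1, 5, 25, 125, 625]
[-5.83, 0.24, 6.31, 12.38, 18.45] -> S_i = -5.83 + 6.07*i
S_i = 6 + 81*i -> [6, 87, 168, 249, 330]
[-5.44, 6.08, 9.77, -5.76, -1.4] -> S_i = Random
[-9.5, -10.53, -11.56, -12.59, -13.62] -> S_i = -9.50 + -1.03*i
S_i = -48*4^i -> [-48, -192, -768, -3072, -12288]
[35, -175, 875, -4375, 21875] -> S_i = 35*-5^i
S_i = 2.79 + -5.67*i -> [2.79, -2.88, -8.55, -14.22, -19.89]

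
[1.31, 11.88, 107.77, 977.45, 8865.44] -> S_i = 1.31*9.07^i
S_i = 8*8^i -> [8, 64, 512, 4096, 32768]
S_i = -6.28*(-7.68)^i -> [-6.28, 48.23, -370.41, 2844.74, -21847.64]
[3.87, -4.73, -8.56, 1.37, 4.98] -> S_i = Random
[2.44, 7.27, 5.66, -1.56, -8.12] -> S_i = Random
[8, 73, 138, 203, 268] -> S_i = 8 + 65*i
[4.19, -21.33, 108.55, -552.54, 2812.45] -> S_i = 4.19*(-5.09)^i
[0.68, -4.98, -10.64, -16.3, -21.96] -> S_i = 0.68 + -5.66*i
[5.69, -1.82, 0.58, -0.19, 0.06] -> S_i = 5.69*(-0.32)^i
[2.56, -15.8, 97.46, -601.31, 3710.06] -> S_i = 2.56*(-6.17)^i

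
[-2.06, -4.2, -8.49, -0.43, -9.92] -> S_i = Random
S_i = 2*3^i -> [2, 6, 18, 54, 162]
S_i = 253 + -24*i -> [253, 229, 205, 181, 157]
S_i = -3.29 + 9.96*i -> [-3.29, 6.67, 16.63, 26.59, 36.55]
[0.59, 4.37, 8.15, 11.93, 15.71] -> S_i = 0.59 + 3.78*i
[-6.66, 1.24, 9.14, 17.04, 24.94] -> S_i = -6.66 + 7.90*i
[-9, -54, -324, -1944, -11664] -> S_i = -9*6^i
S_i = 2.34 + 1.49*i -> [2.34, 3.83, 5.32, 6.81, 8.3]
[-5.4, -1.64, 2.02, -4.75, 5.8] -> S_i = Random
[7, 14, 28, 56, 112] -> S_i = 7*2^i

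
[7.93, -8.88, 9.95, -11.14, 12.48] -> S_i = 7.93*(-1.12)^i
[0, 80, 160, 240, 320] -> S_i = 0 + 80*i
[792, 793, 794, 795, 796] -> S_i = 792 + 1*i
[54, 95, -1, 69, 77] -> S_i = Random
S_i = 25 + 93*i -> [25, 118, 211, 304, 397]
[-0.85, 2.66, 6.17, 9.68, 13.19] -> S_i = -0.85 + 3.51*i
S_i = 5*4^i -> [5, 20, 80, 320, 1280]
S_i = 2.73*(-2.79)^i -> [2.73, -7.62, 21.25, -59.29, 165.42]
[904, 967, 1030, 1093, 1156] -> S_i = 904 + 63*i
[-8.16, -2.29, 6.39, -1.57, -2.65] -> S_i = Random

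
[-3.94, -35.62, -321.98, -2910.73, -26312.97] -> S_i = -3.94*9.04^i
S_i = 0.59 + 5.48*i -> [0.59, 6.07, 11.55, 17.03, 22.51]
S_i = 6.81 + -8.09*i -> [6.81, -1.28, -9.37, -17.46, -25.55]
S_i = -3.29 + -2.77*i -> [-3.29, -6.06, -8.83, -11.6, -14.37]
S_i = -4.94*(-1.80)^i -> [-4.94, 8.89, -16.01, 28.81, -51.86]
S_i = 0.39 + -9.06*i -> [0.39, -8.67, -17.73, -26.79, -35.85]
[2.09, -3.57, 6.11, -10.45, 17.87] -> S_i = 2.09*(-1.71)^i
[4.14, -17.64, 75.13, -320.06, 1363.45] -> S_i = 4.14*(-4.26)^i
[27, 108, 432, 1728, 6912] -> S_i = 27*4^i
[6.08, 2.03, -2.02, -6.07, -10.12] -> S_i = 6.08 + -4.05*i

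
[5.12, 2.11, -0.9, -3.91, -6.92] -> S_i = 5.12 + -3.01*i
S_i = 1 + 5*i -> [1, 6, 11, 16, 21]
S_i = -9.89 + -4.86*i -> [-9.89, -14.75, -19.61, -24.47, -29.33]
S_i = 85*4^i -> [85, 340, 1360, 5440, 21760]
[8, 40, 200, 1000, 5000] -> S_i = 8*5^i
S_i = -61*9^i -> [-61, -549, -4941, -44469, -400221]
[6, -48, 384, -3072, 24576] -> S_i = 6*-8^i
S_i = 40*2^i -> [40, 80, 160, 320, 640]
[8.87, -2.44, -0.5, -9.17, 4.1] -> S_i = Random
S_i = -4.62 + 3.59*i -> [-4.62, -1.03, 2.56, 6.15, 9.74]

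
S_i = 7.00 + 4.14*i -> [7.0, 11.14, 15.28, 19.42, 23.56]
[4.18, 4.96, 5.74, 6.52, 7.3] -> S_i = 4.18 + 0.78*i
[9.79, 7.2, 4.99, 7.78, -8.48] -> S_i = Random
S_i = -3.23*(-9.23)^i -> [-3.23, 29.81, -275.17, 2539.85, -23442.79]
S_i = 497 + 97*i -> [497, 594, 691, 788, 885]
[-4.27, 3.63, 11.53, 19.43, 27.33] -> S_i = -4.27 + 7.90*i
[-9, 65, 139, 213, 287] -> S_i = -9 + 74*i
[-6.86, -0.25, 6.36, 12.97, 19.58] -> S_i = -6.86 + 6.61*i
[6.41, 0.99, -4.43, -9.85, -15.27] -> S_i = 6.41 + -5.42*i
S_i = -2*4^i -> [-2, -8, -32, -128, -512]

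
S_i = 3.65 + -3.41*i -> [3.65, 0.24, -3.17, -6.58, -9.99]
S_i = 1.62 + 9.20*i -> [1.62, 10.82, 20.02, 29.22, 38.42]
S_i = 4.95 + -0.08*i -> [4.95, 4.87, 4.79, 4.71, 4.63]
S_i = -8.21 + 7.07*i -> [-8.21, -1.14, 5.93, 13.0, 20.07]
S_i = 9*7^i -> [9, 63, 441, 3087, 21609]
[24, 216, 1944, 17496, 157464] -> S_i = 24*9^i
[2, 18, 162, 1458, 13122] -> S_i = 2*9^i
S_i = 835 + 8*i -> [835, 843, 851, 859, 867]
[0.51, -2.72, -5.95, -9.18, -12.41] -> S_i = 0.51 + -3.23*i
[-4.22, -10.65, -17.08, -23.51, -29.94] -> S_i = -4.22 + -6.43*i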